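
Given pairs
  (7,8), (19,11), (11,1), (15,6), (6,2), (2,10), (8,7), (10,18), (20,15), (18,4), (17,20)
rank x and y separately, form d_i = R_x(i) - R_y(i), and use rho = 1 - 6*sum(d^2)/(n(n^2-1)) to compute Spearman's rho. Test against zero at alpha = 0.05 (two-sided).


Step 1: Rank x and y separately (midranks; no ties here).
rank(x): 7->3, 19->10, 11->6, 15->7, 6->2, 2->1, 8->4, 10->5, 20->11, 18->9, 17->8
rank(y): 8->6, 11->8, 1->1, 6->4, 2->2, 10->7, 7->5, 18->10, 15->9, 4->3, 20->11
Step 2: d_i = R_x(i) - R_y(i); compute d_i^2.
  (3-6)^2=9, (10-8)^2=4, (6-1)^2=25, (7-4)^2=9, (2-2)^2=0, (1-7)^2=36, (4-5)^2=1, (5-10)^2=25, (11-9)^2=4, (9-3)^2=36, (8-11)^2=9
sum(d^2) = 158.
Step 3: rho = 1 - 6*158 / (11*(11^2 - 1)) = 1 - 948/1320 = 0.281818.
Step 4: Under H0, t = rho * sqrt((n-2)/(1-rho^2)) = 0.8812 ~ t(9).
Step 5: Two-sided p-value from the t-distribution with 9 df = 0.401145.
Step 6: alpha = 0.05. fail to reject H0.

rho = 0.2818, p = 0.401145, fail to reject H0 at alpha = 0.05.


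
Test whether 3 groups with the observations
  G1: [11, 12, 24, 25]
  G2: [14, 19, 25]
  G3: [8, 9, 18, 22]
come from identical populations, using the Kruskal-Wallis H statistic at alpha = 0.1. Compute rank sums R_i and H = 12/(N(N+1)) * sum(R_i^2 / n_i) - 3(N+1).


Step 1: Combine all N = 11 observations and assign midranks.
sorted (value, group, rank): (8,G3,1), (9,G3,2), (11,G1,3), (12,G1,4), (14,G2,5), (18,G3,6), (19,G2,7), (22,G3,8), (24,G1,9), (25,G1,10.5), (25,G2,10.5)
Step 2: Sum ranks within each group.
R_1 = 26.5 (n_1 = 4)
R_2 = 22.5 (n_2 = 3)
R_3 = 17 (n_3 = 4)
Step 3: H = 12/(N(N+1)) * sum(R_i^2/n_i) - 3(N+1)
     = 12/(11*12) * (26.5^2/4 + 22.5^2/3 + 17^2/4) - 3*12
     = 0.090909 * 416.562 - 36
     = 1.869318.
Step 4: Ties present; correction factor C = 1 - 6/(11^3 - 11) = 0.995455. Corrected H = 1.869318 / 0.995455 = 1.877854.
Step 5: Under H0, H ~ chi^2(2); p-value = 0.391047.
Step 6: alpha = 0.1. fail to reject H0.

H = 1.8779, df = 2, p = 0.391047, fail to reject H0.


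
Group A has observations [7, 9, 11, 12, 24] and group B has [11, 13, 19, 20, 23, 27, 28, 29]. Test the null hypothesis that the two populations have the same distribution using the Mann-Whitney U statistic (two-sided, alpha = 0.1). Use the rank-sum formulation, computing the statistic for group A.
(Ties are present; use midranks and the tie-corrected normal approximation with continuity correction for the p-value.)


Step 1: Combine and sort all 13 observations; assign midranks.
sorted (value, group): (7,X), (9,X), (11,X), (11,Y), (12,X), (13,Y), (19,Y), (20,Y), (23,Y), (24,X), (27,Y), (28,Y), (29,Y)
ranks: 7->1, 9->2, 11->3.5, 11->3.5, 12->5, 13->6, 19->7, 20->8, 23->9, 24->10, 27->11, 28->12, 29->13
Step 2: Rank sum for X: R1 = 1 + 2 + 3.5 + 5 + 10 = 21.5.
Step 3: U_X = R1 - n1(n1+1)/2 = 21.5 - 5*6/2 = 21.5 - 15 = 6.5.
       U_Y = n1*n2 - U_X = 40 - 6.5 = 33.5.
Step 4: Ties are present, so use the tie-corrected normal approximation (with continuity correction) for the p-value.
Step 5: p-value = 0.056699; compare to alpha = 0.1. reject H0.

U_X = 6.5, p = 0.056699, reject H0 at alpha = 0.1.


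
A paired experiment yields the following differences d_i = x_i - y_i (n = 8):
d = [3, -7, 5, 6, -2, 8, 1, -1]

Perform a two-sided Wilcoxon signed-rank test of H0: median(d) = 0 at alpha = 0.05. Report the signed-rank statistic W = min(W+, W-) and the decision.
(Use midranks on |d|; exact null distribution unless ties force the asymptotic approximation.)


Step 1: Drop any zero differences (none here) and take |d_i|.
|d| = [3, 7, 5, 6, 2, 8, 1, 1]
Step 2: Midrank |d_i| (ties get averaged ranks).
ranks: |3|->4, |7|->7, |5|->5, |6|->6, |2|->3, |8|->8, |1|->1.5, |1|->1.5
Step 3: Attach original signs; sum ranks with positive sign and with negative sign.
W+ = 4 + 5 + 6 + 8 + 1.5 = 24.5
W- = 7 + 3 + 1.5 = 11.5
(Check: W+ + W- = 36 should equal n(n+1)/2 = 36.)
Step 4: Test statistic W = min(W+, W-) = 11.5.
Step 5: Ties in |d|, so use the tie-corrected normal approximation.
        E[W] = n(n+1)/4 = 8*9/4 = 18.
        Tie groups: |d|=1 (t=2); sum(t^3 - t) = 6.
        Var[W] = n(n+1)(2n+1)/24 - sum(t^3-t)/48 = 1224/24 - 6/48 = 50.875.
        z = (W - E[W]) / sqrt(Var[W]) = (11.5 - 18) / 7.1327 = -0.9113.
        Two-sided p = 2*Phi(z) = 0.362138.
Step 6: alpha = 0.05. fail to reject H0.

W+ = 24.5, W- = 11.5, W = min = 11.5, p = 0.362138, fail to reject H0.


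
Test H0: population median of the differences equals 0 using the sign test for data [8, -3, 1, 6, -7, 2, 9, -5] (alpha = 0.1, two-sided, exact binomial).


Step 1: Discard zero differences. Original n = 8; n_eff = number of nonzero differences = 8.
Nonzero differences (with sign): +8, -3, +1, +6, -7, +2, +9, -5
Step 2: Count signs: positive = 5, negative = 3.
Step 3: Under H0: P(positive) = 0.5, so the number of positives S ~ Bin(8, 0.5).
Step 4: Two-sided exact p-value = sum of Bin(8,0.5) probabilities at or below the observed probability = 0.726562.
Step 5: alpha = 0.1. fail to reject H0.

n_eff = 8, pos = 5, neg = 3, p = 0.726562, fail to reject H0.


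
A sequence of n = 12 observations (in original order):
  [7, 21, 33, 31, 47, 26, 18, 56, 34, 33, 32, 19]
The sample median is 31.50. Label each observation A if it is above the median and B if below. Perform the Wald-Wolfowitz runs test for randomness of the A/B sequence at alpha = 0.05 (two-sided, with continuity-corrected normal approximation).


Step 1: Compute median = 31.50; label A = above, B = below.
Labels in order: BBABABBAAAAB  (n_A = 6, n_B = 6)
Step 2: Count runs R = 7.
Step 3: Under H0 (random ordering), E[R] = 2*n_A*n_B/(n_A+n_B) + 1 = 2*6*6/12 + 1 = 7.0000.
        Var[R] = 2*n_A*n_B*(2*n_A*n_B - n_A - n_B) / ((n_A+n_B)^2 * (n_A+n_B-1)) = 4320/1584 = 2.7273.
        SD[R] = 1.6514.
Step 4: R = E[R], so z = 0 with no continuity correction.
Step 5: Two-sided p-value via normal approximation = 2*(1 - Phi(|z|)) = 1.000000.
Step 6: alpha = 0.05. fail to reject H0.

R = 7, z = 0.0000, p = 1.000000, fail to reject H0.


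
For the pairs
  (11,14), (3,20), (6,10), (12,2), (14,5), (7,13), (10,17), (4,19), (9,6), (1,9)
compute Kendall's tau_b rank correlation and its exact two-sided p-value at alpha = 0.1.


Step 1: Enumerate the 45 unordered pairs (i,j) with i<j and classify each by sign(x_j-x_i) * sign(y_j-y_i).
  (1,2):dx=-8,dy=+6->D; (1,3):dx=-5,dy=-4->C; (1,4):dx=+1,dy=-12->D; (1,5):dx=+3,dy=-9->D
  (1,6):dx=-4,dy=-1->C; (1,7):dx=-1,dy=+3->D; (1,8):dx=-7,dy=+5->D; (1,9):dx=-2,dy=-8->C
  (1,10):dx=-10,dy=-5->C; (2,3):dx=+3,dy=-10->D; (2,4):dx=+9,dy=-18->D; (2,5):dx=+11,dy=-15->D
  (2,6):dx=+4,dy=-7->D; (2,7):dx=+7,dy=-3->D; (2,8):dx=+1,dy=-1->D; (2,9):dx=+6,dy=-14->D
  (2,10):dx=-2,dy=-11->C; (3,4):dx=+6,dy=-8->D; (3,5):dx=+8,dy=-5->D; (3,6):dx=+1,dy=+3->C
  (3,7):dx=+4,dy=+7->C; (3,8):dx=-2,dy=+9->D; (3,9):dx=+3,dy=-4->D; (3,10):dx=-5,dy=-1->C
  (4,5):dx=+2,dy=+3->C; (4,6):dx=-5,dy=+11->D; (4,7):dx=-2,dy=+15->D; (4,8):dx=-8,dy=+17->D
  (4,9):dx=-3,dy=+4->D; (4,10):dx=-11,dy=+7->D; (5,6):dx=-7,dy=+8->D; (5,7):dx=-4,dy=+12->D
  (5,8):dx=-10,dy=+14->D; (5,9):dx=-5,dy=+1->D; (5,10):dx=-13,dy=+4->D; (6,7):dx=+3,dy=+4->C
  (6,8):dx=-3,dy=+6->D; (6,9):dx=+2,dy=-7->D; (6,10):dx=-6,dy=-4->C; (7,8):dx=-6,dy=+2->D
  (7,9):dx=-1,dy=-11->C; (7,10):dx=-9,dy=-8->C; (8,9):dx=+5,dy=-13->D; (8,10):dx=-3,dy=-10->C
  (9,10):dx=-8,dy=+3->D
Step 2: C = 14, D = 31, total pairs = 45.
Step 3: tau = (C - D)/(n(n-1)/2) = (14 - 31)/45 = -0.377778.
Step 4: Exact two-sided p-value (enumerate n! = 3628800 permutations of y under H0): p = 0.155742.
Step 5: alpha = 0.1. fail to reject H0.

tau_b = -0.3778 (C=14, D=31), p = 0.155742, fail to reject H0.


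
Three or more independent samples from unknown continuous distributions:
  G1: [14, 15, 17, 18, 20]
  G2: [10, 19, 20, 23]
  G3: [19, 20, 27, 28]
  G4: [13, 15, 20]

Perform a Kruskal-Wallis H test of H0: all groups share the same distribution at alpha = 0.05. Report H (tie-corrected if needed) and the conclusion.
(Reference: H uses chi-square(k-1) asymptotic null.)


Step 1: Combine all N = 16 observations and assign midranks.
sorted (value, group, rank): (10,G2,1), (13,G4,2), (14,G1,3), (15,G1,4.5), (15,G4,4.5), (17,G1,6), (18,G1,7), (19,G2,8.5), (19,G3,8.5), (20,G1,11.5), (20,G2,11.5), (20,G3,11.5), (20,G4,11.5), (23,G2,14), (27,G3,15), (28,G3,16)
Step 2: Sum ranks within each group.
R_1 = 32 (n_1 = 5)
R_2 = 35 (n_2 = 4)
R_3 = 51 (n_3 = 4)
R_4 = 18 (n_4 = 3)
Step 3: H = 12/(N(N+1)) * sum(R_i^2/n_i) - 3(N+1)
     = 12/(16*17) * (32^2/5 + 35^2/4 + 51^2/4 + 18^2/3) - 3*17
     = 0.044118 * 1269.3 - 51
     = 4.998529.
Step 4: Ties present; correction factor C = 1 - 72/(16^3 - 16) = 0.982353. Corrected H = 4.998529 / 0.982353 = 5.088323.
Step 5: Under H0, H ~ chi^2(3); p-value = 0.165443.
Step 6: alpha = 0.05. fail to reject H0.

H = 5.0883, df = 3, p = 0.165443, fail to reject H0.


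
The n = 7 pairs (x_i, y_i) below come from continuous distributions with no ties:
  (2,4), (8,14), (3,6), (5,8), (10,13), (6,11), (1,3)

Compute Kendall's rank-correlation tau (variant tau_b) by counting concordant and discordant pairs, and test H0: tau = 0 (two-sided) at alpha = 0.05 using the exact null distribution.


Step 1: Enumerate the 21 unordered pairs (i,j) with i<j and classify each by sign(x_j-x_i) * sign(y_j-y_i).
  (1,2):dx=+6,dy=+10->C; (1,3):dx=+1,dy=+2->C; (1,4):dx=+3,dy=+4->C; (1,5):dx=+8,dy=+9->C
  (1,6):dx=+4,dy=+7->C; (1,7):dx=-1,dy=-1->C; (2,3):dx=-5,dy=-8->C; (2,4):dx=-3,dy=-6->C
  (2,5):dx=+2,dy=-1->D; (2,6):dx=-2,dy=-3->C; (2,7):dx=-7,dy=-11->C; (3,4):dx=+2,dy=+2->C
  (3,5):dx=+7,dy=+7->C; (3,6):dx=+3,dy=+5->C; (3,7):dx=-2,dy=-3->C; (4,5):dx=+5,dy=+5->C
  (4,6):dx=+1,dy=+3->C; (4,7):dx=-4,dy=-5->C; (5,6):dx=-4,dy=-2->C; (5,7):dx=-9,dy=-10->C
  (6,7):dx=-5,dy=-8->C
Step 2: C = 20, D = 1, total pairs = 21.
Step 3: tau = (C - D)/(n(n-1)/2) = (20 - 1)/21 = 0.904762.
Step 4: Exact two-sided p-value (enumerate n! = 5040 permutations of y under H0): p = 0.002778.
Step 5: alpha = 0.05. reject H0.

tau_b = 0.9048 (C=20, D=1), p = 0.002778, reject H0.


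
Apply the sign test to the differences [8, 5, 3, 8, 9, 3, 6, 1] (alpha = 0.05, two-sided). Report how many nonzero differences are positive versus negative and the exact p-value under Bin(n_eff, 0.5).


Step 1: Discard zero differences. Original n = 8; n_eff = number of nonzero differences = 8.
Nonzero differences (with sign): +8, +5, +3, +8, +9, +3, +6, +1
Step 2: Count signs: positive = 8, negative = 0.
Step 3: Under H0: P(positive) = 0.5, so the number of positives S ~ Bin(8, 0.5).
Step 4: Two-sided exact p-value = sum of Bin(8,0.5) probabilities at or below the observed probability = 0.007812.
Step 5: alpha = 0.05. reject H0.

n_eff = 8, pos = 8, neg = 0, p = 0.007812, reject H0.


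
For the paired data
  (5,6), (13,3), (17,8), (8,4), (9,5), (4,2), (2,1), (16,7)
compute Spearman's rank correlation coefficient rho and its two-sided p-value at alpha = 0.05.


Step 1: Rank x and y separately (midranks; no ties here).
rank(x): 5->3, 13->6, 17->8, 8->4, 9->5, 4->2, 2->1, 16->7
rank(y): 6->6, 3->3, 8->8, 4->4, 5->5, 2->2, 1->1, 7->7
Step 2: d_i = R_x(i) - R_y(i); compute d_i^2.
  (3-6)^2=9, (6-3)^2=9, (8-8)^2=0, (4-4)^2=0, (5-5)^2=0, (2-2)^2=0, (1-1)^2=0, (7-7)^2=0
sum(d^2) = 18.
Step 3: rho = 1 - 6*18 / (8*(8^2 - 1)) = 1 - 108/504 = 0.785714.
Step 4: Under H0, t = rho * sqrt((n-2)/(1-rho^2)) = 3.1113 ~ t(6).
Step 5: Two-sided p-value from the t-distribution with 6 df = 0.020815.
Step 6: alpha = 0.05. reject H0.

rho = 0.7857, p = 0.020815, reject H0 at alpha = 0.05.


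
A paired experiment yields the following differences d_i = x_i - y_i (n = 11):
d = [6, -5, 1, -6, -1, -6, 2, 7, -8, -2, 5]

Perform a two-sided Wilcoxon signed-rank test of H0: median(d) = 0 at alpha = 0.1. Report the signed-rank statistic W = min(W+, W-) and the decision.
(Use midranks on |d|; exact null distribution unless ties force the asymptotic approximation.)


Step 1: Drop any zero differences (none here) and take |d_i|.
|d| = [6, 5, 1, 6, 1, 6, 2, 7, 8, 2, 5]
Step 2: Midrank |d_i| (ties get averaged ranks).
ranks: |6|->8, |5|->5.5, |1|->1.5, |6|->8, |1|->1.5, |6|->8, |2|->3.5, |7|->10, |8|->11, |2|->3.5, |5|->5.5
Step 3: Attach original signs; sum ranks with positive sign and with negative sign.
W+ = 8 + 1.5 + 3.5 + 10 + 5.5 = 28.5
W- = 5.5 + 8 + 1.5 + 8 + 11 + 3.5 = 37.5
(Check: W+ + W- = 66 should equal n(n+1)/2 = 66.)
Step 4: Test statistic W = min(W+, W-) = 28.5.
Step 5: Ties in |d|, so use the tie-corrected normal approximation.
        E[W] = n(n+1)/4 = 11*12/4 = 33.
        Tie groups: |d|=1 (t=2), |d|=2 (t=2), |d|=5 (t=2), |d|=6 (t=3); sum(t^3 - t) = 42.
        Var[W] = n(n+1)(2n+1)/24 - sum(t^3-t)/48 = 3036/24 - 42/48 = 125.625.
        z = (W - E[W]) / sqrt(Var[W]) = (28.5 - 33) / 11.2083 = -0.4015.
        Two-sided p = 2*Phi(z) = 0.688060.
Step 6: alpha = 0.1. fail to reject H0.

W+ = 28.5, W- = 37.5, W = min = 28.5, p = 0.688060, fail to reject H0.


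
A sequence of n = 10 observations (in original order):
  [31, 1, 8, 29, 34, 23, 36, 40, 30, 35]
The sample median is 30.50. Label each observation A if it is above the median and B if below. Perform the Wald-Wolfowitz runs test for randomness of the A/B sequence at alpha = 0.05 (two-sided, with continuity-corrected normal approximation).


Step 1: Compute median = 30.50; label A = above, B = below.
Labels in order: ABBBABAABA  (n_A = 5, n_B = 5)
Step 2: Count runs R = 7.
Step 3: Under H0 (random ordering), E[R] = 2*n_A*n_B/(n_A+n_B) + 1 = 2*5*5/10 + 1 = 6.0000.
        Var[R] = 2*n_A*n_B*(2*n_A*n_B - n_A - n_B) / ((n_A+n_B)^2 * (n_A+n_B-1)) = 2000/900 = 2.2222.
        SD[R] = 1.4907.
Step 4: Continuity-corrected z = (R - 0.5 - E[R]) / SD[R] = (7 - 0.5 - 6.0000) / 1.4907 = 0.3354.
Step 5: Two-sided p-value via normal approximation = 2*(1 - Phi(|z|)) = 0.737316.
Step 6: alpha = 0.05. fail to reject H0.

R = 7, z = 0.3354, p = 0.737316, fail to reject H0.


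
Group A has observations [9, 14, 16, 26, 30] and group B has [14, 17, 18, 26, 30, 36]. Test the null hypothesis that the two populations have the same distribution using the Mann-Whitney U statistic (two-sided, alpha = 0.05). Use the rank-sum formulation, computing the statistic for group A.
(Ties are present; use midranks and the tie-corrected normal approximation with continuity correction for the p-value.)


Step 1: Combine and sort all 11 observations; assign midranks.
sorted (value, group): (9,X), (14,X), (14,Y), (16,X), (17,Y), (18,Y), (26,X), (26,Y), (30,X), (30,Y), (36,Y)
ranks: 9->1, 14->2.5, 14->2.5, 16->4, 17->5, 18->6, 26->7.5, 26->7.5, 30->9.5, 30->9.5, 36->11
Step 2: Rank sum for X: R1 = 1 + 2.5 + 4 + 7.5 + 9.5 = 24.5.
Step 3: U_X = R1 - n1(n1+1)/2 = 24.5 - 5*6/2 = 24.5 - 15 = 9.5.
       U_Y = n1*n2 - U_X = 30 - 9.5 = 20.5.
Step 4: Ties are present, so use the tie-corrected normal approximation (with continuity correction) for the p-value.
Step 5: p-value = 0.358012; compare to alpha = 0.05. fail to reject H0.

U_X = 9.5, p = 0.358012, fail to reject H0 at alpha = 0.05.


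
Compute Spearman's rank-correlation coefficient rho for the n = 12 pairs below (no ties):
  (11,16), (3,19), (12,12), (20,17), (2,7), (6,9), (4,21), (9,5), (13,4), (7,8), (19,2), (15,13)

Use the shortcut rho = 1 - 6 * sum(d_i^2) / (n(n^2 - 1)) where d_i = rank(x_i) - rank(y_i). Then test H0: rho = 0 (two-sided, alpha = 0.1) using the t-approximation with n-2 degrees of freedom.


Step 1: Rank x and y separately (midranks; no ties here).
rank(x): 11->7, 3->2, 12->8, 20->12, 2->1, 6->4, 4->3, 9->6, 13->9, 7->5, 19->11, 15->10
rank(y): 16->9, 19->11, 12->7, 17->10, 7->4, 9->6, 21->12, 5->3, 4->2, 8->5, 2->1, 13->8
Step 2: d_i = R_x(i) - R_y(i); compute d_i^2.
  (7-9)^2=4, (2-11)^2=81, (8-7)^2=1, (12-10)^2=4, (1-4)^2=9, (4-6)^2=4, (3-12)^2=81, (6-3)^2=9, (9-2)^2=49, (5-5)^2=0, (11-1)^2=100, (10-8)^2=4
sum(d^2) = 346.
Step 3: rho = 1 - 6*346 / (12*(12^2 - 1)) = 1 - 2076/1716 = -0.209790.
Step 4: Under H0, t = rho * sqrt((n-2)/(1-rho^2)) = -0.6785 ~ t(10).
Step 5: Two-sided p-value from the t-distribution with 10 df = 0.512841.
Step 6: alpha = 0.1. fail to reject H0.

rho = -0.2098, p = 0.512841, fail to reject H0 at alpha = 0.1.


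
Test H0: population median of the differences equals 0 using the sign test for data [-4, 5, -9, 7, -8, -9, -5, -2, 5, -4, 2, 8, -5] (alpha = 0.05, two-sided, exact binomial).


Step 1: Discard zero differences. Original n = 13; n_eff = number of nonzero differences = 13.
Nonzero differences (with sign): -4, +5, -9, +7, -8, -9, -5, -2, +5, -4, +2, +8, -5
Step 2: Count signs: positive = 5, negative = 8.
Step 3: Under H0: P(positive) = 0.5, so the number of positives S ~ Bin(13, 0.5).
Step 4: Two-sided exact p-value = sum of Bin(13,0.5) probabilities at or below the observed probability = 0.581055.
Step 5: alpha = 0.05. fail to reject H0.

n_eff = 13, pos = 5, neg = 8, p = 0.581055, fail to reject H0.


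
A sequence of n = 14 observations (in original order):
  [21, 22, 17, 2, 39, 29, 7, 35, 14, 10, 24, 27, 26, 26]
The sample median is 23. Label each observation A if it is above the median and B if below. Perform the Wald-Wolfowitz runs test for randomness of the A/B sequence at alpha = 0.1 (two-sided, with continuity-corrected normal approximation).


Step 1: Compute median = 23; label A = above, B = below.
Labels in order: BBBBAABABBAAAA  (n_A = 7, n_B = 7)
Step 2: Count runs R = 6.
Step 3: Under H0 (random ordering), E[R] = 2*n_A*n_B/(n_A+n_B) + 1 = 2*7*7/14 + 1 = 8.0000.
        Var[R] = 2*n_A*n_B*(2*n_A*n_B - n_A - n_B) / ((n_A+n_B)^2 * (n_A+n_B-1)) = 8232/2548 = 3.2308.
        SD[R] = 1.7974.
Step 4: Continuity-corrected z = (R + 0.5 - E[R]) / SD[R] = (6 + 0.5 - 8.0000) / 1.7974 = -0.8345.
Step 5: Two-sided p-value via normal approximation = 2*(1 - Phi(|z|)) = 0.403986.
Step 6: alpha = 0.1. fail to reject H0.

R = 6, z = -0.8345, p = 0.403986, fail to reject H0.


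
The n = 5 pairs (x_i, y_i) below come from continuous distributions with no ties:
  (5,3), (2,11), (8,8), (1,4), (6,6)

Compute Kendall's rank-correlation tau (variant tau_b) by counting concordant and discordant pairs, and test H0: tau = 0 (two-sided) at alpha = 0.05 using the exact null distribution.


Step 1: Enumerate the 10 unordered pairs (i,j) with i<j and classify each by sign(x_j-x_i) * sign(y_j-y_i).
  (1,2):dx=-3,dy=+8->D; (1,3):dx=+3,dy=+5->C; (1,4):dx=-4,dy=+1->D; (1,5):dx=+1,dy=+3->C
  (2,3):dx=+6,dy=-3->D; (2,4):dx=-1,dy=-7->C; (2,5):dx=+4,dy=-5->D; (3,4):dx=-7,dy=-4->C
  (3,5):dx=-2,dy=-2->C; (4,5):dx=+5,dy=+2->C
Step 2: C = 6, D = 4, total pairs = 10.
Step 3: tau = (C - D)/(n(n-1)/2) = (6 - 4)/10 = 0.200000.
Step 4: Exact two-sided p-value (enumerate n! = 120 permutations of y under H0): p = 0.816667.
Step 5: alpha = 0.05. fail to reject H0.

tau_b = 0.2000 (C=6, D=4), p = 0.816667, fail to reject H0.


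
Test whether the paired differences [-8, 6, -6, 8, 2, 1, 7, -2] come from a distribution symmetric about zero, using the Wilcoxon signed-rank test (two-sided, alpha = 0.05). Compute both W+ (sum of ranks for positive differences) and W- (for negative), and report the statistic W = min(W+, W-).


Step 1: Drop any zero differences (none here) and take |d_i|.
|d| = [8, 6, 6, 8, 2, 1, 7, 2]
Step 2: Midrank |d_i| (ties get averaged ranks).
ranks: |8|->7.5, |6|->4.5, |6|->4.5, |8|->7.5, |2|->2.5, |1|->1, |7|->6, |2|->2.5
Step 3: Attach original signs; sum ranks with positive sign and with negative sign.
W+ = 4.5 + 7.5 + 2.5 + 1 + 6 = 21.5
W- = 7.5 + 4.5 + 2.5 = 14.5
(Check: W+ + W- = 36 should equal n(n+1)/2 = 36.)
Step 4: Test statistic W = min(W+, W-) = 14.5.
Step 5: Ties in |d|, so use the tie-corrected normal approximation.
        E[W] = n(n+1)/4 = 8*9/4 = 18.
        Tie groups: |d|=2 (t=2), |d|=6 (t=2), |d|=8 (t=2); sum(t^3 - t) = 18.
        Var[W] = n(n+1)(2n+1)/24 - sum(t^3-t)/48 = 1224/24 - 18/48 = 50.625.
        z = (W - E[W]) / sqrt(Var[W]) = (14.5 - 18) / 7.1151 = -0.4919.
        Two-sided p = 2*Phi(z) = 0.622783.
Step 6: alpha = 0.05. fail to reject H0.

W+ = 21.5, W- = 14.5, W = min = 14.5, p = 0.622783, fail to reject H0.


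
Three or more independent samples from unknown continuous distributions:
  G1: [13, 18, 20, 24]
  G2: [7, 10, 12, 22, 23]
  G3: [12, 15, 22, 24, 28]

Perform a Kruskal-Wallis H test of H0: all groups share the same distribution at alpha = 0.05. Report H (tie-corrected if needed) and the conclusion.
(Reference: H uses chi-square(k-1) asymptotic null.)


Step 1: Combine all N = 14 observations and assign midranks.
sorted (value, group, rank): (7,G2,1), (10,G2,2), (12,G2,3.5), (12,G3,3.5), (13,G1,5), (15,G3,6), (18,G1,7), (20,G1,8), (22,G2,9.5), (22,G3,9.5), (23,G2,11), (24,G1,12.5), (24,G3,12.5), (28,G3,14)
Step 2: Sum ranks within each group.
R_1 = 32.5 (n_1 = 4)
R_2 = 27 (n_2 = 5)
R_3 = 45.5 (n_3 = 5)
Step 3: H = 12/(N(N+1)) * sum(R_i^2/n_i) - 3(N+1)
     = 12/(14*15) * (32.5^2/4 + 27^2/5 + 45.5^2/5) - 3*15
     = 0.057143 * 823.913 - 45
     = 2.080714.
Step 4: Ties present; correction factor C = 1 - 18/(14^3 - 14) = 0.993407. Corrected H = 2.080714 / 0.993407 = 2.094524.
Step 5: Under H0, H ~ chi^2(2); p-value = 0.350897.
Step 6: alpha = 0.05. fail to reject H0.

H = 2.0945, df = 2, p = 0.350897, fail to reject H0.


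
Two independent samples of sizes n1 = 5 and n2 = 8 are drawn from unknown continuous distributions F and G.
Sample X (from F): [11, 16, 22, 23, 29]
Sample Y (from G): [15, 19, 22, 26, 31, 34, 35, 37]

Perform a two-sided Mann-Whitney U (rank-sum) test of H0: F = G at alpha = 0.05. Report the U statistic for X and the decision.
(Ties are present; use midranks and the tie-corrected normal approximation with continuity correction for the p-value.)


Step 1: Combine and sort all 13 observations; assign midranks.
sorted (value, group): (11,X), (15,Y), (16,X), (19,Y), (22,X), (22,Y), (23,X), (26,Y), (29,X), (31,Y), (34,Y), (35,Y), (37,Y)
ranks: 11->1, 15->2, 16->3, 19->4, 22->5.5, 22->5.5, 23->7, 26->8, 29->9, 31->10, 34->11, 35->12, 37->13
Step 2: Rank sum for X: R1 = 1 + 3 + 5.5 + 7 + 9 = 25.5.
Step 3: U_X = R1 - n1(n1+1)/2 = 25.5 - 5*6/2 = 25.5 - 15 = 10.5.
       U_Y = n1*n2 - U_X = 40 - 10.5 = 29.5.
Step 4: Ties are present, so use the tie-corrected normal approximation (with continuity correction) for the p-value.
Step 5: p-value = 0.187076; compare to alpha = 0.05. fail to reject H0.

U_X = 10.5, p = 0.187076, fail to reject H0 at alpha = 0.05.


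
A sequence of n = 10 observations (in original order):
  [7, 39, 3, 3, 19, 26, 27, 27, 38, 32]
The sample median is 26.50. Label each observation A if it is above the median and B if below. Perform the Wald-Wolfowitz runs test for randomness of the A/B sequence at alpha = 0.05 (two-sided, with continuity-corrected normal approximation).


Step 1: Compute median = 26.50; label A = above, B = below.
Labels in order: BABBBBAAAA  (n_A = 5, n_B = 5)
Step 2: Count runs R = 4.
Step 3: Under H0 (random ordering), E[R] = 2*n_A*n_B/(n_A+n_B) + 1 = 2*5*5/10 + 1 = 6.0000.
        Var[R] = 2*n_A*n_B*(2*n_A*n_B - n_A - n_B) / ((n_A+n_B)^2 * (n_A+n_B-1)) = 2000/900 = 2.2222.
        SD[R] = 1.4907.
Step 4: Continuity-corrected z = (R + 0.5 - E[R]) / SD[R] = (4 + 0.5 - 6.0000) / 1.4907 = -1.0062.
Step 5: Two-sided p-value via normal approximation = 2*(1 - Phi(|z|)) = 0.314305.
Step 6: alpha = 0.05. fail to reject H0.

R = 4, z = -1.0062, p = 0.314305, fail to reject H0.


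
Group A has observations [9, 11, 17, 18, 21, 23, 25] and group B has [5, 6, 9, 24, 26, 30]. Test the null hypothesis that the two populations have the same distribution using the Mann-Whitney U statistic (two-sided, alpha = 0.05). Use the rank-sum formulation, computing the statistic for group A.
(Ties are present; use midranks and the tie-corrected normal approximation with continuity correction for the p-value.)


Step 1: Combine and sort all 13 observations; assign midranks.
sorted (value, group): (5,Y), (6,Y), (9,X), (9,Y), (11,X), (17,X), (18,X), (21,X), (23,X), (24,Y), (25,X), (26,Y), (30,Y)
ranks: 5->1, 6->2, 9->3.5, 9->3.5, 11->5, 17->6, 18->7, 21->8, 23->9, 24->10, 25->11, 26->12, 30->13
Step 2: Rank sum for X: R1 = 3.5 + 5 + 6 + 7 + 8 + 9 + 11 = 49.5.
Step 3: U_X = R1 - n1(n1+1)/2 = 49.5 - 7*8/2 = 49.5 - 28 = 21.5.
       U_Y = n1*n2 - U_X = 42 - 21.5 = 20.5.
Step 4: Ties are present, so use the tie-corrected normal approximation (with continuity correction) for the p-value.
Step 5: p-value = 1.000000; compare to alpha = 0.05. fail to reject H0.

U_X = 21.5, p = 1.000000, fail to reject H0 at alpha = 0.05.


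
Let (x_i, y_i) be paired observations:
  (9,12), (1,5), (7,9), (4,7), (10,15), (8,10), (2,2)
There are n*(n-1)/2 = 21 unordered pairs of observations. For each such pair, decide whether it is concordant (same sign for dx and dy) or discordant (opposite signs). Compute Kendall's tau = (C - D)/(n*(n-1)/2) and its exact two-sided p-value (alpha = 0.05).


Step 1: Enumerate the 21 unordered pairs (i,j) with i<j and classify each by sign(x_j-x_i) * sign(y_j-y_i).
  (1,2):dx=-8,dy=-7->C; (1,3):dx=-2,dy=-3->C; (1,4):dx=-5,dy=-5->C; (1,5):dx=+1,dy=+3->C
  (1,6):dx=-1,dy=-2->C; (1,7):dx=-7,dy=-10->C; (2,3):dx=+6,dy=+4->C; (2,4):dx=+3,dy=+2->C
  (2,5):dx=+9,dy=+10->C; (2,6):dx=+7,dy=+5->C; (2,7):dx=+1,dy=-3->D; (3,4):dx=-3,dy=-2->C
  (3,5):dx=+3,dy=+6->C; (3,6):dx=+1,dy=+1->C; (3,7):dx=-5,dy=-7->C; (4,5):dx=+6,dy=+8->C
  (4,6):dx=+4,dy=+3->C; (4,7):dx=-2,dy=-5->C; (5,6):dx=-2,dy=-5->C; (5,7):dx=-8,dy=-13->C
  (6,7):dx=-6,dy=-8->C
Step 2: C = 20, D = 1, total pairs = 21.
Step 3: tau = (C - D)/(n(n-1)/2) = (20 - 1)/21 = 0.904762.
Step 4: Exact two-sided p-value (enumerate n! = 5040 permutations of y under H0): p = 0.002778.
Step 5: alpha = 0.05. reject H0.

tau_b = 0.9048 (C=20, D=1), p = 0.002778, reject H0.


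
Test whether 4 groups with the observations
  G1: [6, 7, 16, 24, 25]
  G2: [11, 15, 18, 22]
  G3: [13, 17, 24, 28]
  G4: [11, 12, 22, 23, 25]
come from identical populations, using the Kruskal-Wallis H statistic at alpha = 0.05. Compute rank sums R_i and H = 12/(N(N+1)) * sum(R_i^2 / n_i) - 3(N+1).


Step 1: Combine all N = 18 observations and assign midranks.
sorted (value, group, rank): (6,G1,1), (7,G1,2), (11,G2,3.5), (11,G4,3.5), (12,G4,5), (13,G3,6), (15,G2,7), (16,G1,8), (17,G3,9), (18,G2,10), (22,G2,11.5), (22,G4,11.5), (23,G4,13), (24,G1,14.5), (24,G3,14.5), (25,G1,16.5), (25,G4,16.5), (28,G3,18)
Step 2: Sum ranks within each group.
R_1 = 42 (n_1 = 5)
R_2 = 32 (n_2 = 4)
R_3 = 47.5 (n_3 = 4)
R_4 = 49.5 (n_4 = 5)
Step 3: H = 12/(N(N+1)) * sum(R_i^2/n_i) - 3(N+1)
     = 12/(18*19) * (42^2/5 + 32^2/4 + 47.5^2/4 + 49.5^2/5) - 3*19
     = 0.035088 * 1662.91 - 57
     = 1.347807.
Step 4: Ties present; correction factor C = 1 - 24/(18^3 - 18) = 0.995872. Corrected H = 1.347807 / 0.995872 = 1.353394.
Step 5: Under H0, H ~ chi^2(3); p-value = 0.716495.
Step 6: alpha = 0.05. fail to reject H0.

H = 1.3534, df = 3, p = 0.716495, fail to reject H0.


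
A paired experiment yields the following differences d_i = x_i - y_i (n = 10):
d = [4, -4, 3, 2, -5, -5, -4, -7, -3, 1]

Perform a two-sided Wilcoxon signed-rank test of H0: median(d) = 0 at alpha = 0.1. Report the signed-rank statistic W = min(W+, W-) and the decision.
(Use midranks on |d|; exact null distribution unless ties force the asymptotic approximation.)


Step 1: Drop any zero differences (none here) and take |d_i|.
|d| = [4, 4, 3, 2, 5, 5, 4, 7, 3, 1]
Step 2: Midrank |d_i| (ties get averaged ranks).
ranks: |4|->6, |4|->6, |3|->3.5, |2|->2, |5|->8.5, |5|->8.5, |4|->6, |7|->10, |3|->3.5, |1|->1
Step 3: Attach original signs; sum ranks with positive sign and with negative sign.
W+ = 6 + 3.5 + 2 + 1 = 12.5
W- = 6 + 8.5 + 8.5 + 6 + 10 + 3.5 = 42.5
(Check: W+ + W- = 55 should equal n(n+1)/2 = 55.)
Step 4: Test statistic W = min(W+, W-) = 12.5.
Step 5: Ties in |d|, so use the tie-corrected normal approximation.
        E[W] = n(n+1)/4 = 10*11/4 = 27.5.
        Tie groups: |d|=3 (t=2), |d|=4 (t=3), |d|=5 (t=2); sum(t^3 - t) = 36.
        Var[W] = n(n+1)(2n+1)/24 - sum(t^3-t)/48 = 2310/24 - 36/48 = 95.5.
        z = (W - E[W]) / sqrt(Var[W]) = (12.5 - 27.5) / 9.7724 = -1.5349.
        Two-sided p = 2*Phi(z) = 0.124800.
Step 6: alpha = 0.1. fail to reject H0.

W+ = 12.5, W- = 42.5, W = min = 12.5, p = 0.124800, fail to reject H0.


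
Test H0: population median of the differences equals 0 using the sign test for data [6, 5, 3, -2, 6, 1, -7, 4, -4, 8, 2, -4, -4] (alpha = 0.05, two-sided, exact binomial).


Step 1: Discard zero differences. Original n = 13; n_eff = number of nonzero differences = 13.
Nonzero differences (with sign): +6, +5, +3, -2, +6, +1, -7, +4, -4, +8, +2, -4, -4
Step 2: Count signs: positive = 8, negative = 5.
Step 3: Under H0: P(positive) = 0.5, so the number of positives S ~ Bin(13, 0.5).
Step 4: Two-sided exact p-value = sum of Bin(13,0.5) probabilities at or below the observed probability = 0.581055.
Step 5: alpha = 0.05. fail to reject H0.

n_eff = 13, pos = 8, neg = 5, p = 0.581055, fail to reject H0.


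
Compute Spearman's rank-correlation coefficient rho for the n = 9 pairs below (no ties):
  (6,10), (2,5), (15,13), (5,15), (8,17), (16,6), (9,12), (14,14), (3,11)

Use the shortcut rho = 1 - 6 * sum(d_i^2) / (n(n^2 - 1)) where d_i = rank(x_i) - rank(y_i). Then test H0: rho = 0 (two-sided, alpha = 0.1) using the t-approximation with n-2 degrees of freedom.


Step 1: Rank x and y separately (midranks; no ties here).
rank(x): 6->4, 2->1, 15->8, 5->3, 8->5, 16->9, 9->6, 14->7, 3->2
rank(y): 10->3, 5->1, 13->6, 15->8, 17->9, 6->2, 12->5, 14->7, 11->4
Step 2: d_i = R_x(i) - R_y(i); compute d_i^2.
  (4-3)^2=1, (1-1)^2=0, (8-6)^2=4, (3-8)^2=25, (5-9)^2=16, (9-2)^2=49, (6-5)^2=1, (7-7)^2=0, (2-4)^2=4
sum(d^2) = 100.
Step 3: rho = 1 - 6*100 / (9*(9^2 - 1)) = 1 - 600/720 = 0.166667.
Step 4: Under H0, t = rho * sqrt((n-2)/(1-rho^2)) = 0.4472 ~ t(7).
Step 5: Two-sided p-value from the t-distribution with 7 df = 0.668231.
Step 6: alpha = 0.1. fail to reject H0.

rho = 0.1667, p = 0.668231, fail to reject H0 at alpha = 0.1.


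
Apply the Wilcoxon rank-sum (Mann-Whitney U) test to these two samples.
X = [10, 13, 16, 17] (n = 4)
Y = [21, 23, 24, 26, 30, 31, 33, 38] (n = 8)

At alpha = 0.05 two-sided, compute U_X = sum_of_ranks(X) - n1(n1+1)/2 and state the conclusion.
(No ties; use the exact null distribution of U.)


Step 1: Combine and sort all 12 observations; assign midranks.
sorted (value, group): (10,X), (13,X), (16,X), (17,X), (21,Y), (23,Y), (24,Y), (26,Y), (30,Y), (31,Y), (33,Y), (38,Y)
ranks: 10->1, 13->2, 16->3, 17->4, 21->5, 23->6, 24->7, 26->8, 30->9, 31->10, 33->11, 38->12
Step 2: Rank sum for X: R1 = 1 + 2 + 3 + 4 = 10.
Step 3: U_X = R1 - n1(n1+1)/2 = 10 - 4*5/2 = 10 - 10 = 0.
       U_Y = n1*n2 - U_X = 32 - 0 = 32.
Step 4: No ties, so the exact null distribution of U (based on enumerating the C(12,4) = 495 equally likely rank assignments) gives the two-sided p-value.
Step 5: p-value = 0.004040; compare to alpha = 0.05. reject H0.

U_X = 0, p = 0.004040, reject H0 at alpha = 0.05.


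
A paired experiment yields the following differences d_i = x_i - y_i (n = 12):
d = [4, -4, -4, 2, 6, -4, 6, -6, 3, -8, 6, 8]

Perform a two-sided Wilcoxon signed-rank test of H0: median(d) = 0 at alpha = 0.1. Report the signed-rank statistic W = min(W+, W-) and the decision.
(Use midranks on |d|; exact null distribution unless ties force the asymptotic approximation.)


Step 1: Drop any zero differences (none here) and take |d_i|.
|d| = [4, 4, 4, 2, 6, 4, 6, 6, 3, 8, 6, 8]
Step 2: Midrank |d_i| (ties get averaged ranks).
ranks: |4|->4.5, |4|->4.5, |4|->4.5, |2|->1, |6|->8.5, |4|->4.5, |6|->8.5, |6|->8.5, |3|->2, |8|->11.5, |6|->8.5, |8|->11.5
Step 3: Attach original signs; sum ranks with positive sign and with negative sign.
W+ = 4.5 + 1 + 8.5 + 8.5 + 2 + 8.5 + 11.5 = 44.5
W- = 4.5 + 4.5 + 4.5 + 8.5 + 11.5 = 33.5
(Check: W+ + W- = 78 should equal n(n+1)/2 = 78.)
Step 4: Test statistic W = min(W+, W-) = 33.5.
Step 5: Ties in |d|, so use the tie-corrected normal approximation.
        E[W] = n(n+1)/4 = 12*13/4 = 39.
        Tie groups: |d|=4 (t=4), |d|=6 (t=4), |d|=8 (t=2); sum(t^3 - t) = 126.
        Var[W] = n(n+1)(2n+1)/24 - sum(t^3-t)/48 = 3900/24 - 126/48 = 159.875.
        z = (W - E[W]) / sqrt(Var[W]) = (33.5 - 39) / 12.6442 = -0.4350.
        Two-sided p = 2*Phi(z) = 0.663575.
Step 6: alpha = 0.1. fail to reject H0.

W+ = 44.5, W- = 33.5, W = min = 33.5, p = 0.663575, fail to reject H0.


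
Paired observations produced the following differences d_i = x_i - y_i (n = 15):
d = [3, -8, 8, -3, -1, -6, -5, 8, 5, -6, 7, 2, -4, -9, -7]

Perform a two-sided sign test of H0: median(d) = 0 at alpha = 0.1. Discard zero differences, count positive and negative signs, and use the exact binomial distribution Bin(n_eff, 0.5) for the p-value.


Step 1: Discard zero differences. Original n = 15; n_eff = number of nonzero differences = 15.
Nonzero differences (with sign): +3, -8, +8, -3, -1, -6, -5, +8, +5, -6, +7, +2, -4, -9, -7
Step 2: Count signs: positive = 6, negative = 9.
Step 3: Under H0: P(positive) = 0.5, so the number of positives S ~ Bin(15, 0.5).
Step 4: Two-sided exact p-value = sum of Bin(15,0.5) probabilities at or below the observed probability = 0.607239.
Step 5: alpha = 0.1. fail to reject H0.

n_eff = 15, pos = 6, neg = 9, p = 0.607239, fail to reject H0.


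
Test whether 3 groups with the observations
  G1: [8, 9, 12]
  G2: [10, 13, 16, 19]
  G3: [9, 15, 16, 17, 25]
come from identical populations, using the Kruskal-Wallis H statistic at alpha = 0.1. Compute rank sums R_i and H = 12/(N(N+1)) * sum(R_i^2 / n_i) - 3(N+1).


Step 1: Combine all N = 12 observations and assign midranks.
sorted (value, group, rank): (8,G1,1), (9,G1,2.5), (9,G3,2.5), (10,G2,4), (12,G1,5), (13,G2,6), (15,G3,7), (16,G2,8.5), (16,G3,8.5), (17,G3,10), (19,G2,11), (25,G3,12)
Step 2: Sum ranks within each group.
R_1 = 8.5 (n_1 = 3)
R_2 = 29.5 (n_2 = 4)
R_3 = 40 (n_3 = 5)
Step 3: H = 12/(N(N+1)) * sum(R_i^2/n_i) - 3(N+1)
     = 12/(12*13) * (8.5^2/3 + 29.5^2/4 + 40^2/5) - 3*13
     = 0.076923 * 561.646 - 39
     = 4.203526.
Step 4: Ties present; correction factor C = 1 - 12/(12^3 - 12) = 0.993007. Corrected H = 4.203526 / 0.993007 = 4.233128.
Step 5: Under H0, H ~ chi^2(2); p-value = 0.120445.
Step 6: alpha = 0.1. fail to reject H0.

H = 4.2331, df = 2, p = 0.120445, fail to reject H0.


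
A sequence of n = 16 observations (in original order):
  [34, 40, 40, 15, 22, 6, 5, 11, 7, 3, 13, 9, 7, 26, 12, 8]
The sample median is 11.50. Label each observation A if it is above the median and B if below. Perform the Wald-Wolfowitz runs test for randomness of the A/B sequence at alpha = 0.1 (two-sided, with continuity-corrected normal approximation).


Step 1: Compute median = 11.50; label A = above, B = below.
Labels in order: AAAAABBBBBABBAAB  (n_A = 8, n_B = 8)
Step 2: Count runs R = 6.
Step 3: Under H0 (random ordering), E[R] = 2*n_A*n_B/(n_A+n_B) + 1 = 2*8*8/16 + 1 = 9.0000.
        Var[R] = 2*n_A*n_B*(2*n_A*n_B - n_A - n_B) / ((n_A+n_B)^2 * (n_A+n_B-1)) = 14336/3840 = 3.7333.
        SD[R] = 1.9322.
Step 4: Continuity-corrected z = (R + 0.5 - E[R]) / SD[R] = (6 + 0.5 - 9.0000) / 1.9322 = -1.2939.
Step 5: Two-sided p-value via normal approximation = 2*(1 - Phi(|z|)) = 0.195709.
Step 6: alpha = 0.1. fail to reject H0.

R = 6, z = -1.2939, p = 0.195709, fail to reject H0.


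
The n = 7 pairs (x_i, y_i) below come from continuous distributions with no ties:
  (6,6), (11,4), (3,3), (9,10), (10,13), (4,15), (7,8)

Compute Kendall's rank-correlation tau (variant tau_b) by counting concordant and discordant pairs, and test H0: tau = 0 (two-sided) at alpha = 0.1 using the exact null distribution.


Step 1: Enumerate the 21 unordered pairs (i,j) with i<j and classify each by sign(x_j-x_i) * sign(y_j-y_i).
  (1,2):dx=+5,dy=-2->D; (1,3):dx=-3,dy=-3->C; (1,4):dx=+3,dy=+4->C; (1,5):dx=+4,dy=+7->C
  (1,6):dx=-2,dy=+9->D; (1,7):dx=+1,dy=+2->C; (2,3):dx=-8,dy=-1->C; (2,4):dx=-2,dy=+6->D
  (2,5):dx=-1,dy=+9->D; (2,6):dx=-7,dy=+11->D; (2,7):dx=-4,dy=+4->D; (3,4):dx=+6,dy=+7->C
  (3,5):dx=+7,dy=+10->C; (3,6):dx=+1,dy=+12->C; (3,7):dx=+4,dy=+5->C; (4,5):dx=+1,dy=+3->C
  (4,6):dx=-5,dy=+5->D; (4,7):dx=-2,dy=-2->C; (5,6):dx=-6,dy=+2->D; (5,7):dx=-3,dy=-5->C
  (6,7):dx=+3,dy=-7->D
Step 2: C = 12, D = 9, total pairs = 21.
Step 3: tau = (C - D)/(n(n-1)/2) = (12 - 9)/21 = 0.142857.
Step 4: Exact two-sided p-value (enumerate n! = 5040 permutations of y under H0): p = 0.772619.
Step 5: alpha = 0.1. fail to reject H0.

tau_b = 0.1429 (C=12, D=9), p = 0.772619, fail to reject H0.


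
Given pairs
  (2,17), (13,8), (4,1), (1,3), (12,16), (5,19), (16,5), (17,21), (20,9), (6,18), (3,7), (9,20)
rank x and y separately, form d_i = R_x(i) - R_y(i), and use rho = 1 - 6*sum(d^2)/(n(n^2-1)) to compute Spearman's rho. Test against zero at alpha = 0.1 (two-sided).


Step 1: Rank x and y separately (midranks; no ties here).
rank(x): 2->2, 13->9, 4->4, 1->1, 12->8, 5->5, 16->10, 17->11, 20->12, 6->6, 3->3, 9->7
rank(y): 17->8, 8->5, 1->1, 3->2, 16->7, 19->10, 5->3, 21->12, 9->6, 18->9, 7->4, 20->11
Step 2: d_i = R_x(i) - R_y(i); compute d_i^2.
  (2-8)^2=36, (9-5)^2=16, (4-1)^2=9, (1-2)^2=1, (8-7)^2=1, (5-10)^2=25, (10-3)^2=49, (11-12)^2=1, (12-6)^2=36, (6-9)^2=9, (3-4)^2=1, (7-11)^2=16
sum(d^2) = 200.
Step 3: rho = 1 - 6*200 / (12*(12^2 - 1)) = 1 - 1200/1716 = 0.300699.
Step 4: Under H0, t = rho * sqrt((n-2)/(1-rho^2)) = 0.9970 ~ t(10).
Step 5: Two-sided p-value from the t-distribution with 10 df = 0.342260.
Step 6: alpha = 0.1. fail to reject H0.

rho = 0.3007, p = 0.342260, fail to reject H0 at alpha = 0.1.


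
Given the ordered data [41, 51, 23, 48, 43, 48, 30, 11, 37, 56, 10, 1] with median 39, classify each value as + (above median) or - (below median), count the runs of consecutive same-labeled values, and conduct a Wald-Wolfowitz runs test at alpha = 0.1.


Step 1: Compute median = 39; label A = above, B = below.
Labels in order: AABAAABBBABB  (n_A = 6, n_B = 6)
Step 2: Count runs R = 6.
Step 3: Under H0 (random ordering), E[R] = 2*n_A*n_B/(n_A+n_B) + 1 = 2*6*6/12 + 1 = 7.0000.
        Var[R] = 2*n_A*n_B*(2*n_A*n_B - n_A - n_B) / ((n_A+n_B)^2 * (n_A+n_B-1)) = 4320/1584 = 2.7273.
        SD[R] = 1.6514.
Step 4: Continuity-corrected z = (R + 0.5 - E[R]) / SD[R] = (6 + 0.5 - 7.0000) / 1.6514 = -0.3028.
Step 5: Two-sided p-value via normal approximation = 2*(1 - Phi(|z|)) = 0.762069.
Step 6: alpha = 0.1. fail to reject H0.

R = 6, z = -0.3028, p = 0.762069, fail to reject H0.


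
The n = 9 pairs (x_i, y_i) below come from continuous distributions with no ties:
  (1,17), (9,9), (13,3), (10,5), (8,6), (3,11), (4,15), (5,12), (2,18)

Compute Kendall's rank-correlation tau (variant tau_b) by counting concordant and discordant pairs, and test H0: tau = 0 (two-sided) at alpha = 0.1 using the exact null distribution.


Step 1: Enumerate the 36 unordered pairs (i,j) with i<j and classify each by sign(x_j-x_i) * sign(y_j-y_i).
  (1,2):dx=+8,dy=-8->D; (1,3):dx=+12,dy=-14->D; (1,4):dx=+9,dy=-12->D; (1,5):dx=+7,dy=-11->D
  (1,6):dx=+2,dy=-6->D; (1,7):dx=+3,dy=-2->D; (1,8):dx=+4,dy=-5->D; (1,9):dx=+1,dy=+1->C
  (2,3):dx=+4,dy=-6->D; (2,4):dx=+1,dy=-4->D; (2,5):dx=-1,dy=-3->C; (2,6):dx=-6,dy=+2->D
  (2,7):dx=-5,dy=+6->D; (2,8):dx=-4,dy=+3->D; (2,9):dx=-7,dy=+9->D; (3,4):dx=-3,dy=+2->D
  (3,5):dx=-5,dy=+3->D; (3,6):dx=-10,dy=+8->D; (3,7):dx=-9,dy=+12->D; (3,8):dx=-8,dy=+9->D
  (3,9):dx=-11,dy=+15->D; (4,5):dx=-2,dy=+1->D; (4,6):dx=-7,dy=+6->D; (4,7):dx=-6,dy=+10->D
  (4,8):dx=-5,dy=+7->D; (4,9):dx=-8,dy=+13->D; (5,6):dx=-5,dy=+5->D; (5,7):dx=-4,dy=+9->D
  (5,8):dx=-3,dy=+6->D; (5,9):dx=-6,dy=+12->D; (6,7):dx=+1,dy=+4->C; (6,8):dx=+2,dy=+1->C
  (6,9):dx=-1,dy=+7->D; (7,8):dx=+1,dy=-3->D; (7,9):dx=-2,dy=+3->D; (8,9):dx=-3,dy=+6->D
Step 2: C = 4, D = 32, total pairs = 36.
Step 3: tau = (C - D)/(n(n-1)/2) = (4 - 32)/36 = -0.777778.
Step 4: Exact two-sided p-value (enumerate n! = 362880 permutations of y under H0): p = 0.002425.
Step 5: alpha = 0.1. reject H0.

tau_b = -0.7778 (C=4, D=32), p = 0.002425, reject H0.


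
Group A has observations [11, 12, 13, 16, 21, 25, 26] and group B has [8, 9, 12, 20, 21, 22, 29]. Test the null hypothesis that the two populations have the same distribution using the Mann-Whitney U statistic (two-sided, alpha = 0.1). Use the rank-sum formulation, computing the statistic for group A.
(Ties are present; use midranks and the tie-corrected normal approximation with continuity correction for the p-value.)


Step 1: Combine and sort all 14 observations; assign midranks.
sorted (value, group): (8,Y), (9,Y), (11,X), (12,X), (12,Y), (13,X), (16,X), (20,Y), (21,X), (21,Y), (22,Y), (25,X), (26,X), (29,Y)
ranks: 8->1, 9->2, 11->3, 12->4.5, 12->4.5, 13->6, 16->7, 20->8, 21->9.5, 21->9.5, 22->11, 25->12, 26->13, 29->14
Step 2: Rank sum for X: R1 = 3 + 4.5 + 6 + 7 + 9.5 + 12 + 13 = 55.
Step 3: U_X = R1 - n1(n1+1)/2 = 55 - 7*8/2 = 55 - 28 = 27.
       U_Y = n1*n2 - U_X = 49 - 27 = 22.
Step 4: Ties are present, so use the tie-corrected normal approximation (with continuity correction) for the p-value.
Step 5: p-value = 0.797863; compare to alpha = 0.1. fail to reject H0.

U_X = 27, p = 0.797863, fail to reject H0 at alpha = 0.1.
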